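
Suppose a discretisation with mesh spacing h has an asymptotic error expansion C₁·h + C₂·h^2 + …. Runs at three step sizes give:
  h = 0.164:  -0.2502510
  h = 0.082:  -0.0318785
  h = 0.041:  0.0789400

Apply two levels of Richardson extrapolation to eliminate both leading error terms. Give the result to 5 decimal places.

0.19085

First eliminate the h term (factor 2^1 = 2):
  B₁ = (2·(-0.0318785) − (-0.2502510))/1 = 0.1864940
  B₂ = (2·0.0789400 − (-0.0318785))/1 = 0.1897585
Then eliminate the h^2 term (factor 2^2 = 4):
  (4·0.1897585 − 0.1864940)/3 = 0.1908467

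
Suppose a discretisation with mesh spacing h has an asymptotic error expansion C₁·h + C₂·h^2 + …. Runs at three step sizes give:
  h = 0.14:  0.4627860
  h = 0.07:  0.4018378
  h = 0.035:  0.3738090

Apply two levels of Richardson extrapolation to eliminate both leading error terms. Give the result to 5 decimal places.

0.34741

First eliminate the h term (factor 2^1 = 2):
  B₁ = (2·0.4018378 − 0.4627860)/1 = 0.3408896
  B₂ = (2·0.3738090 − 0.4018378)/1 = 0.3457802
Then eliminate the h^2 term (factor 2^2 = 4):
  (4·0.3457802 − 0.3408896)/3 = 0.3474104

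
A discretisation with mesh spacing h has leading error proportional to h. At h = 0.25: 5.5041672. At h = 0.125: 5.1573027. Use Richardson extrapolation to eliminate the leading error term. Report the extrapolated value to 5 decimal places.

Extrapolated value = (2·A(h/2) − A(h)) / (2 − 1)
= (2·5.1573027 − 5.5041672) / 1
= 4.8104382 / 1 = 4.8104382

4.81044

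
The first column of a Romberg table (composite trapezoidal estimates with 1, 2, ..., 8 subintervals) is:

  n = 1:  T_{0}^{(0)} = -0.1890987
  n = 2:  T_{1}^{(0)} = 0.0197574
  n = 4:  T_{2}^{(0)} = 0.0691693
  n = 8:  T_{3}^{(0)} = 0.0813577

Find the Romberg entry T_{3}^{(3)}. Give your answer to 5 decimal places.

0.08541

Richardson extrapolation on the trapezoidal column (denominator 4−1=3):
T_{1}^{(1)} = (4·0.0197574 − (-0.1890987)) / 3 = 0.0893761
T_{2}^{(1)} = (4·0.0691693 − 0.0197574) / 3 = 0.0856399
T_{3}^{(1)} = 0.0813577 + (0.0813577 − 0.0691693)/3 = 0.0854205
T_{2}^{(2)} = (16·0.0856399 − 0.0893761) / 15 = 0.0853908
T_{3}^{(2)} = (16·0.0854205 − 0.0856399) / 15 = 0.0854059
T_{3}^{(3)} = 0.0854059 + (0.0854059 − 0.0853908)/63 = 0.0854061
(Column j=1 coincides with Simpson's rule on the same nodes.)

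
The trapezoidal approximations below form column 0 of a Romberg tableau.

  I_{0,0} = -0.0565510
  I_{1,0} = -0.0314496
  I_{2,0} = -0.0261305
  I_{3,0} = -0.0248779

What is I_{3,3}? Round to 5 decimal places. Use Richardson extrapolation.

-0.02447

I_{1,1} = -0.0314496 + (-0.0314496 − (-0.0565510))/3 = -0.0230825
I_{2,1} = -0.0261305 + (-0.0261305 − (-0.0314496))/3 = -0.0243575
I_{3,1} = -0.0248779 + (-0.0248779 − (-0.0261305))/3 = -0.0244604
I_{2,2} = -0.0243575 + (-0.0243575 − (-0.0230825))/15 = -0.0244425
I_{3,2} = -0.0244604 + (-0.0244604 − (-0.0243575))/15 = -0.0244673
I_{3,3} = (64·(-0.0244673) − (-0.0244425)) / 63 = -0.0244677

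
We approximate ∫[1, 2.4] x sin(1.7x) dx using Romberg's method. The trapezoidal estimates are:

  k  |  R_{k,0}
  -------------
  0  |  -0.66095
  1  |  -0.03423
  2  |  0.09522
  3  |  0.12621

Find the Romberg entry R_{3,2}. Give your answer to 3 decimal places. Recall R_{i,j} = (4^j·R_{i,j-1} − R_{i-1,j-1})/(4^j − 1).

0.136

R_{2,1} = 0.09522 + (0.09522 − (-0.03423))/3 = 0.13837
R_{3,1} = (4·0.12621 − 0.09522) / 3 = 0.13654
R_{3,2} = 0.13654 + (0.13654 − 0.13837)/15 = 0.13642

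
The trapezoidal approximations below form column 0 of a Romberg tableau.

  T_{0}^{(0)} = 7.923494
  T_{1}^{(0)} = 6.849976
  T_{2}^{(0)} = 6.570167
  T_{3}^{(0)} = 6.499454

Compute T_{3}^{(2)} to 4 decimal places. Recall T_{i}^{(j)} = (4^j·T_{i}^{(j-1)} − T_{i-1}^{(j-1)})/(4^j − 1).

6.4758

Richardson extrapolation on the trapezoidal column (denominator 4−1=3):
T_{2}^{(1)} = (4·6.570167 − 6.849976) / 3 = 6.476897
T_{3}^{(1)} = 6.499454 + (6.499454 − 6.570167)/3 = 6.475883
T_{3}^{(2)} = (16·6.475883 − 6.476897) / 15 = 6.475815
(Column j=1 coincides with Simpson's rule on the same nodes.)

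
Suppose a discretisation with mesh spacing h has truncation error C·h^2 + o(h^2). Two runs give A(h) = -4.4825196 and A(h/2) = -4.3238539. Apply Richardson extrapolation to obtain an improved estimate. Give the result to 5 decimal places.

-4.27097

Extrapolated value = (4·A(h/2) − A(h)) / (4 − 1)
= (4·(-4.3238539) − (-4.4825196)) / 3
= -12.8128960 / 3 = -4.2709653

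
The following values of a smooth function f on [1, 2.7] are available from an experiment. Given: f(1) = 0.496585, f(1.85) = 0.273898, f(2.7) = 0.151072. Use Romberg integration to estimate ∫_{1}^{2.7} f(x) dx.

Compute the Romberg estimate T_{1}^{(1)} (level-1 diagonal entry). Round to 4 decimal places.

T_{0}^{(0)} (trapezoid, 1 panel, h=1.7000): 0.550508
T_{1}^{(0)} (trapezoid, 2 panels, h=0.8500): 0.508068
T_{1}^{(1)} = 0.508068 + (0.508068 − 0.550508)/3 = 0.493921

0.4939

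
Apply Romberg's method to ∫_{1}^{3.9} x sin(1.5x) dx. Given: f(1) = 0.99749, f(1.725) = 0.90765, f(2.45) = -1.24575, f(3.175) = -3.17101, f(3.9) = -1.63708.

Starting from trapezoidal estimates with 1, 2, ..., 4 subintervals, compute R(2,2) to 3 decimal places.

-2.960

R(0,0) (trapezoid, 1 panel, h=2.9000): -0.92741
R(1,0) (trapezoid, 2 panels, h=1.4500): -2.27004
R(2,0) (trapezoid, 4 panels, h=0.7250): -2.77596
R(1,1) = -2.27004 + (-2.27004 − (-0.92741))/3 = -2.71758
R(2,1) = -2.77596 + (-2.77596 − (-2.27004))/3 = -2.94460
R(2,2) = -2.94460 + (-2.94460 − (-2.71758))/15 = -2.95973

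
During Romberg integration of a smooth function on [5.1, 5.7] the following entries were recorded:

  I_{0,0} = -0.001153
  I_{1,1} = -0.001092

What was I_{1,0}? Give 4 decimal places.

-0.0011

From I_{1,1} = (4·I_{1,0} − I_{0,0})/3, solve for I_{1,0}:
4·I_{1,0} = 3·(-0.001092) + (-0.001153) = -0.004429
I_{1,0} = -0.001107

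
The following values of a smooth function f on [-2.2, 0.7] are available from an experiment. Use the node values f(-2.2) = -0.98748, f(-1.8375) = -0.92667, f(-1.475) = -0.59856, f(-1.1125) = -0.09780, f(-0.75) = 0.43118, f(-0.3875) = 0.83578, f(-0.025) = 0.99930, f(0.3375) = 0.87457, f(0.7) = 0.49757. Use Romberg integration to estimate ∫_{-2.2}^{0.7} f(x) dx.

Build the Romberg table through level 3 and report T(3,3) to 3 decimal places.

0.473

T(0,0) (trapezoid, 1 panel, h=2.9000): -0.71037
T(1,0) (trapezoid, 2 panels, h=1.4500): 0.27003
T(2,0) (trapezoid, 4 panels, h=0.7250): 0.42555
T(3,0) (trapezoid, 8 panels, h=0.3625): 0.46141
T(1,1) = 0.27003 + (0.27003 − (-0.71037))/3 = 0.59683
T(2,1) = 0.42555 + (0.42555 − 0.27003)/3 = 0.47739
T(3,1) = 0.46141 + (0.46141 − 0.42555)/3 = 0.47336
T(2,2) = 0.47739 + (0.47739 − 0.59683)/15 = 0.46943
T(3,2) = 0.47336 + (0.47336 − 0.47739)/15 = 0.47309
T(3,3) = 0.47309 + (0.47309 − 0.46943)/63 = 0.47315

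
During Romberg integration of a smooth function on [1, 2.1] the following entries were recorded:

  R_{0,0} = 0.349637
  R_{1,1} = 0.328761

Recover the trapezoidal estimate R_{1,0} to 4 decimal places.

0.3340

From R_{1,1} = (4·R_{1,0} − R_{0,0})/3, solve for R_{1,0}:
4·R_{1,0} = 3·0.328761 + 0.349637 = 1.335920
R_{1,0} = 0.333980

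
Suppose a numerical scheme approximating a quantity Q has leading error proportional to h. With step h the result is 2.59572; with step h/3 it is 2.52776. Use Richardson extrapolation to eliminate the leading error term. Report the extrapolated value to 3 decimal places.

The leading error scales as h; refining by a factor of 3 reduces it by 3^1 = 3.
Extrapolated value = (3·A(h/3) − A(h)) / (3 − 1)
= (3·2.52776 − 2.59572) / 2
= 4.98756 / 2 = 2.49378

2.494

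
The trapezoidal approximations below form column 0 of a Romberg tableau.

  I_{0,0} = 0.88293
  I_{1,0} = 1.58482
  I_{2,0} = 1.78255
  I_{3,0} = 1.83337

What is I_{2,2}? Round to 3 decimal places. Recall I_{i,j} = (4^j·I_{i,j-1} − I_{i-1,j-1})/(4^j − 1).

1.850

I_{1,1} = 1.58482 + (1.58482 − 0.88293)/3 = 1.81878
I_{2,1} = 1.78255 + (1.78255 − 1.58482)/3 = 1.84846
I_{2,2} = 1.84846 + (1.84846 − 1.81878)/15 = 1.85044
(Column j=1 coincides with Simpson's rule on the same nodes.)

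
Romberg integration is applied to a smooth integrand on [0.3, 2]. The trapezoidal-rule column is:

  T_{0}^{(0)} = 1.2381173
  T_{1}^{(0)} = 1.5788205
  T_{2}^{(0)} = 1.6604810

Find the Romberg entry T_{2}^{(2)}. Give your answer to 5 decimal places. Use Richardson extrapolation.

T_{1}^{(1)} = (4·1.5788205 − 1.2381173) / 3 = 1.6923882
T_{2}^{(1)} = (4·1.6604810 − 1.5788205) / 3 = 1.6877012
T_{2}^{(2)} = 1.6877012 + (1.6877012 − 1.6923882)/15 = 1.6873887

1.68739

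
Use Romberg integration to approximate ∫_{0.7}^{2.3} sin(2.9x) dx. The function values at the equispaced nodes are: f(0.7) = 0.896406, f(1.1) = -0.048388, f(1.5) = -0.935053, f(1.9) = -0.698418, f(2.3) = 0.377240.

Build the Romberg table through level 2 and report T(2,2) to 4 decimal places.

T(0,0) (trapezoid, 1 panel, h=1.6000): 1.018917
T(1,0) (trapezoid, 2 panels, h=0.8000): -0.238584
T(2,0) (trapezoid, 4 panels, h=0.4000): -0.418014
T(1,1) = -0.238584 + (-0.238584 − 1.018917)/3 = -0.657751
T(2,1) = -0.418014 + (-0.418014 − (-0.238584))/3 = -0.477824
T(2,2) = -0.477824 + (-0.477824 − (-0.657751))/15 = -0.465829

-0.4658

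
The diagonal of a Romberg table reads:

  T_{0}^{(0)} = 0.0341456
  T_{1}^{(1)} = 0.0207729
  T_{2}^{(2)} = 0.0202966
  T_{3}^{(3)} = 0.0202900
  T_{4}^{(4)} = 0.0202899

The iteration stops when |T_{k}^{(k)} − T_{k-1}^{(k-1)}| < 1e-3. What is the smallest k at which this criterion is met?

k = 2

|T_{1}^{(1)} − T_{0}^{(0)}| = 0.0133727 ≥ 1e-3
|T_{2}^{(2)} − T_{1}^{(1)}| = 0.0004763 < 1e-3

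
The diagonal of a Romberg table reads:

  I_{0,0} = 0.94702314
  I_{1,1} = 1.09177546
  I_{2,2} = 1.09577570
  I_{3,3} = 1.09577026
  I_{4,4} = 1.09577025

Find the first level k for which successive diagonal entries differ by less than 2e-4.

k = 3

|I_{1,1} − I_{0,0}| = 0.14475232 ≥ 2e-4
|I_{2,2} − I_{1,1}| = 0.00400024 ≥ 2e-4
|I_{3,3} − I_{2,2}| = 0.00000544 < 2e-4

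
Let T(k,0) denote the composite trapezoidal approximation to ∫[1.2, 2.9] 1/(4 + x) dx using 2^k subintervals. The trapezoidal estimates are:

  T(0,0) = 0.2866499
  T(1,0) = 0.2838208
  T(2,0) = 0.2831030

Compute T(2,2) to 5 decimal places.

Richardson extrapolation on the trapezoidal column (denominator 4−1=3):
T(1,1) = 0.2838208 + (0.2838208 − 0.2866499)/3 = 0.2828778
T(2,1) = (4·0.2831030 − 0.2838208) / 3 = 0.2828637
T(2,2) = (16·0.2828637 − 0.2828778) / 15 = 0.2828628

0.28286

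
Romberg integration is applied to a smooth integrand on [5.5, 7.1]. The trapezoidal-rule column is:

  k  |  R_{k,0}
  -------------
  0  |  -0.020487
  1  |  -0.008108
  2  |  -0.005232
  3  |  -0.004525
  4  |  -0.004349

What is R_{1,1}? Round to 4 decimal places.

-0.0040

R_{1,1} = -0.008108 + (-0.008108 − (-0.020487))/3 = -0.003982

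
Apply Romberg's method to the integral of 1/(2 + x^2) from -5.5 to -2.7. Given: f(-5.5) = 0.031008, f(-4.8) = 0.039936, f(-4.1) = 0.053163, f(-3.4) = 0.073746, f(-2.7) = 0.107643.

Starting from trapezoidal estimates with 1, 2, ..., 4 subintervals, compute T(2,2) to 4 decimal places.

0.1632

T(0,0) (trapezoid, 1 panel, h=2.8000): 0.194111
T(1,0) (trapezoid, 2 panels, h=1.4000): 0.171484
T(2,0) (trapezoid, 4 panels, h=0.7000): 0.165319
T(1,1) = 0.171484 + (0.171484 − 0.194111)/3 = 0.163942
T(2,1) = 0.165319 + (0.165319 − 0.171484)/3 = 0.163264
T(2,2) = 0.163264 + (0.163264 − 0.163942)/15 = 0.163219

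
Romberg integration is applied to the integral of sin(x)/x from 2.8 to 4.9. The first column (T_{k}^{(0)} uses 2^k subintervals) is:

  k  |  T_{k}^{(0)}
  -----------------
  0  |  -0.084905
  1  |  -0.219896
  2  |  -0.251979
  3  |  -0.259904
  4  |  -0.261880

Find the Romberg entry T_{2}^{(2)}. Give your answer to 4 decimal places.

-0.2625

T_{1}^{(1)} = (4·(-0.219896) − (-0.084905)) / 3 = -0.264893
T_{2}^{(1)} = (4·(-0.251979) − (-0.219896)) / 3 = -0.262673
T_{2}^{(2)} = -0.262673 + (-0.262673 − (-0.264893))/15 = -0.262525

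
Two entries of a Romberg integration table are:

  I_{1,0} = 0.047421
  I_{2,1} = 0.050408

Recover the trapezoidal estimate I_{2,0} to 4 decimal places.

From I_{2,1} = (4·I_{2,0} − I_{1,0})/3, solve for I_{2,0}:
4·I_{2,0} = 3·0.050408 + 0.047421 = 0.198645
I_{2,0} = 0.049661

0.0497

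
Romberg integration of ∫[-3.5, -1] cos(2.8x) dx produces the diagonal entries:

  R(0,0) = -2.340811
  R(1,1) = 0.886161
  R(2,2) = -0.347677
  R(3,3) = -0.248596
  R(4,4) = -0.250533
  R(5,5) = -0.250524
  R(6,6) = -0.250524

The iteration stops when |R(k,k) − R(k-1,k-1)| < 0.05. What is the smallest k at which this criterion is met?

|R(1,1) − R(0,0)| = 3.226972 ≥ 0.05
|R(2,2) − R(1,1)| = 1.233838 ≥ 0.05
|R(3,3) − R(2,2)| = 0.099081 ≥ 0.05
|R(4,4) − R(3,3)| = 0.001937 < 0.05

k = 4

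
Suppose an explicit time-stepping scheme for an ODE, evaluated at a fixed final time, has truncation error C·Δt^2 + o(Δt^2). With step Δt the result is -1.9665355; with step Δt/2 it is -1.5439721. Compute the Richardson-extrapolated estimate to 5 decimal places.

The leading error scales as Δt^2; refining by a factor of 2 reduces it by 2^2 = 4.
Extrapolated value = (4·A(Δt/2) − A(Δt)) / (4 − 1)
= (4·(-1.5439721) − (-1.9665355)) / 3
= -4.2093529 / 3 = -1.4031176

-1.40312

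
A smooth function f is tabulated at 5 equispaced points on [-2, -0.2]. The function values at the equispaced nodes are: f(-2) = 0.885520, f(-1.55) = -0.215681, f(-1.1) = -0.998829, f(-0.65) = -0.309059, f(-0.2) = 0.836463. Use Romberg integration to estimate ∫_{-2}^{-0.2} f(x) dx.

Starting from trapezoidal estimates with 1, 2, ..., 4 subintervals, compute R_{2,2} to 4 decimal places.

-0.3345

R_{0,0} (trapezoid, 1 panel, h=1.8000): 1.549785
R_{1,0} (trapezoid, 2 panels, h=0.9000): -0.124054
R_{2,0} (trapezoid, 4 panels, h=0.4500): -0.298160
R_{1,1} = -0.124054 + (-0.124054 − 1.549785)/3 = -0.682000
R_{2,1} = -0.298160 + (-0.298160 − (-0.124054))/3 = -0.356195
R_{2,2} = -0.356195 + (-0.356195 − (-0.682000))/15 = -0.334475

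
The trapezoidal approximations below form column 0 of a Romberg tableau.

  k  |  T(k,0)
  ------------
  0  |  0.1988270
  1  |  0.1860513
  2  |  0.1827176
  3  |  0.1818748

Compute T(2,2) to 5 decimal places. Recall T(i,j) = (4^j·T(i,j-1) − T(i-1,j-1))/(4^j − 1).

0.18159

Richardson extrapolation on the trapezoidal column (denominator 4−1=3):
T(1,1) = 0.1860513 + (0.1860513 − 0.1988270)/3 = 0.1817927
T(2,1) = 0.1827176 + (0.1827176 − 0.1860513)/3 = 0.1816064
T(2,2) = (16·0.1816064 − 0.1817927) / 15 = 0.1815940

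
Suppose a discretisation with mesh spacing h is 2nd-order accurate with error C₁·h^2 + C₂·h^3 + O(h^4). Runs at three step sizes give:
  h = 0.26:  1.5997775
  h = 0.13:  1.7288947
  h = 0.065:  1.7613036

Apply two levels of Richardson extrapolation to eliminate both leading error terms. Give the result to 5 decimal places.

First eliminate the h^2 term (factor 2^2 = 4):
  B₁ = (4·1.7288947 − 1.5997775)/3 = 1.7719338
  B₂ = (4·1.7613036 − 1.7288947)/3 = 1.7721066
Then eliminate the h^3 term (factor 2^3 = 8):
  (8·1.7721066 − 1.7719338)/7 = 1.7721313

1.77213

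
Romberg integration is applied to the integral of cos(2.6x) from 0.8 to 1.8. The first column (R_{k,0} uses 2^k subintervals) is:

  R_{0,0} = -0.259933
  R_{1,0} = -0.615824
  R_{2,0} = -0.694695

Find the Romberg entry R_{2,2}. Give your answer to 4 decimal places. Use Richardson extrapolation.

Richardson extrapolation on the trapezoidal column (denominator 4−1=3):
R_{1,1} = (4·(-0.615824) − (-0.259933)) / 3 = -0.734454
R_{2,1} = -0.694695 + (-0.694695 − (-0.615824))/3 = -0.720985
R_{2,2} = -0.720985 + (-0.720985 − (-0.734454))/15 = -0.720087
(Column j=1 coincides with Simpson's rule on the same nodes.)

-0.7201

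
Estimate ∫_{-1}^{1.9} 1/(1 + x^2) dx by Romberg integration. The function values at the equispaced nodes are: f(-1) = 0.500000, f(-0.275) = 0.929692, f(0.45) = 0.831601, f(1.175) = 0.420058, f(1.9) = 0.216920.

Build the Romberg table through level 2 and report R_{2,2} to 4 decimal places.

1.8750

R_{0,0} (trapezoid, 1 panel, h=2.9000): 1.039534
R_{1,0} (trapezoid, 2 panels, h=1.4500): 1.725588
R_{2,0} (trapezoid, 4 panels, h=0.7250): 1.841363
R_{1,1} = 1.725588 + (1.725588 − 1.039534)/3 = 1.954273
R_{2,1} = 1.841363 + (1.841363 − 1.725588)/3 = 1.879955
R_{2,2} = 1.879955 + (1.879955 − 1.954273)/15 = 1.875000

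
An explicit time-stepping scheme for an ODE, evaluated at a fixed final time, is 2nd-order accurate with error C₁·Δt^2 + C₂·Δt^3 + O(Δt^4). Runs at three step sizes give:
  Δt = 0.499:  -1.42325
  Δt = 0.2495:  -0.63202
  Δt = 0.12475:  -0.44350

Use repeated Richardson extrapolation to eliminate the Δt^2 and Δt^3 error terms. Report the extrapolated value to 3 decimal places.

-0.382

First eliminate the Δt^2 term (factor 2^2 = 4):
  B₁ = (4·(-0.63202) − (-1.42325))/3 = -0.36828
  B₂ = (4·(-0.44350) − (-0.63202))/3 = -0.38066
Then eliminate the Δt^3 term (factor 2^3 = 8):
  (8·(-0.38066) − (-0.36828))/7 = -0.38243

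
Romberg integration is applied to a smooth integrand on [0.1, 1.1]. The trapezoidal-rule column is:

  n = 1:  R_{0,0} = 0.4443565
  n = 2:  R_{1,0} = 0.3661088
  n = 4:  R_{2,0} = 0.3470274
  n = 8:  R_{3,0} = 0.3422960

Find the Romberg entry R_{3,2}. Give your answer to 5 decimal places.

R_{2,1} = 0.3470274 + (0.3470274 − 0.3661088)/3 = 0.3406669
R_{3,1} = (4·0.3422960 − 0.3470274) / 3 = 0.3407189
R_{3,2} = (16·0.3407189 − 0.3406669) / 15 = 0.3407224
(Column j=1 coincides with Simpson's rule on the same nodes.)

0.34072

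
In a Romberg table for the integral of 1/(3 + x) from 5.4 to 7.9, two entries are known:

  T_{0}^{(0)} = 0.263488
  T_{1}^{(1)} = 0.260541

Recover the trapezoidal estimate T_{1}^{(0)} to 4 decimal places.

0.2613

From T_{1}^{(1)} = (4·T_{1}^{(0)} − T_{0}^{(0)})/3, solve for T_{1}^{(0)}:
4·T_{1}^{(0)} = 3·0.260541 + 0.263488 = 1.045111
T_{1}^{(0)} = 0.261278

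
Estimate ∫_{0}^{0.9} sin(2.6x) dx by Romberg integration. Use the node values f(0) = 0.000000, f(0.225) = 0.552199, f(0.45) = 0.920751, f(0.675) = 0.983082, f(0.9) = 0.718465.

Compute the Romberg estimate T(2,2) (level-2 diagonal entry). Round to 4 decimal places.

0.6521

T(0,0) (trapezoid, 1 panel, h=0.9000): 0.323309
T(1,0) (trapezoid, 2 panels, h=0.4500): 0.575993
T(2,0) (trapezoid, 4 panels, h=0.2250): 0.633435
T(1,1) = 0.575993 + (0.575993 − 0.323309)/3 = 0.660221
T(2,1) = 0.633435 + (0.633435 − 0.575993)/3 = 0.652582
T(2,2) = 0.652582 + (0.652582 − 0.660221)/15 = 0.652073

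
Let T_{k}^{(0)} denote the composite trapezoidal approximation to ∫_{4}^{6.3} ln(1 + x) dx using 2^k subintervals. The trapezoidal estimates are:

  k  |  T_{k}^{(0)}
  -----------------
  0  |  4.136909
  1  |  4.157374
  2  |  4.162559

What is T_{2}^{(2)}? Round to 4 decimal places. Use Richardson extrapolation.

4.1643

Richardson extrapolation on the trapezoidal column (denominator 4−1=3):
T_{1}^{(1)} = 4.157374 + (4.157374 − 4.136909)/3 = 4.164196
T_{2}^{(1)} = (4·4.162559 − 4.157374) / 3 = 4.164287
T_{2}^{(2)} = 4.164287 + (4.164287 − 4.164196)/15 = 4.164293
(Column j=1 coincides with Simpson's rule on the same nodes.)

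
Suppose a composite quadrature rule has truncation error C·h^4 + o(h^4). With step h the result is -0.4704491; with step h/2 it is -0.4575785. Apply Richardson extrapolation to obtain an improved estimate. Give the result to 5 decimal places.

Extrapolated value = (16·A(h/2) − A(h)) / (16 − 1)
= (16·(-0.4575785) − (-0.4704491)) / 15
= -6.8508069 / 15 = -0.4567205

-0.45672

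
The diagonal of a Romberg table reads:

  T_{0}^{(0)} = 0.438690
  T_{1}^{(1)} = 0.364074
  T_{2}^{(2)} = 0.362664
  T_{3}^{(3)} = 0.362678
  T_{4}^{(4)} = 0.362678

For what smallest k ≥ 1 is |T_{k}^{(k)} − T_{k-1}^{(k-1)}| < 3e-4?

k = 3

|T_{1}^{(1)} − T_{0}^{(0)}| = 0.074616 ≥ 3e-4
|T_{2}^{(2)} − T_{1}^{(1)}| = 0.001410 ≥ 3e-4
|T_{3}^{(3)} − T_{2}^{(2)}| = 0.000014 < 3e-4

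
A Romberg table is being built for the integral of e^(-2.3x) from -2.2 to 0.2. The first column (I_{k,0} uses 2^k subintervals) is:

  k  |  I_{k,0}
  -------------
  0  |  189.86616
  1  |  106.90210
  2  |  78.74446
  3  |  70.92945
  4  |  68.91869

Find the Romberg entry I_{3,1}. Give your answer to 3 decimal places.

Richardson extrapolation on the trapezoidal column (denominator 4−1=3):
I_{3,1} = (4·70.92945 − 78.74446) / 3 = 68.32445

68.324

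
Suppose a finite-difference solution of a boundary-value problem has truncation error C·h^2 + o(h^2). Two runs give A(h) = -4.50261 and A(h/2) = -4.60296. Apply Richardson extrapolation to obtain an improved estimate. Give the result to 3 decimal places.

-4.636

The leading error scales as h^2; refining by a factor of 2 reduces it by 2^2 = 4.
Extrapolated value = (4·A(h/2) − A(h)) / (4 − 1)
= (4·(-4.60296) − (-4.50261)) / 3
= -13.90923 / 3 = -4.63641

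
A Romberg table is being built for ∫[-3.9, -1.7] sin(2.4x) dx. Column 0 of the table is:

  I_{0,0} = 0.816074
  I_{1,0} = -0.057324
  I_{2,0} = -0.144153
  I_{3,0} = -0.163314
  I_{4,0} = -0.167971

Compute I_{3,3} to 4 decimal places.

-0.1696

I_{1,1} = (4·(-0.057324) − 0.816074) / 3 = -0.348457
I_{2,1} = (4·(-0.144153) − (-0.057324)) / 3 = -0.173096
I_{3,1} = -0.163314 + (-0.163314 − (-0.144153))/3 = -0.169701
I_{2,2} = (16·(-0.173096) − (-0.348457)) / 15 = -0.161405
I_{3,2} = -0.169701 + (-0.169701 − (-0.173096))/15 = -0.169475
I_{3,3} = (64·(-0.169475) − (-0.161405)) / 63 = -0.169603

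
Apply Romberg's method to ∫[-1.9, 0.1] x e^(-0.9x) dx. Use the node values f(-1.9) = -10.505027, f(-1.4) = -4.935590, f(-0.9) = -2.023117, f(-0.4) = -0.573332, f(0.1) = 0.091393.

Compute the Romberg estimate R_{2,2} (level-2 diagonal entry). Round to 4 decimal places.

-6.0769

R_{0,0} (trapezoid, 1 panel, h=2.0000): -10.413634
R_{1,0} (trapezoid, 2 panels, h=1.0000): -7.229934
R_{2,0} (trapezoid, 4 panels, h=0.5000): -6.369428
R_{1,1} = -7.229934 + (-7.229934 − (-10.413634))/3 = -6.168701
R_{2,1} = -6.369428 + (-6.369428 − (-7.229934))/3 = -6.082593
R_{2,2} = -6.082593 + (-6.082593 − (-6.168701))/15 = -6.076852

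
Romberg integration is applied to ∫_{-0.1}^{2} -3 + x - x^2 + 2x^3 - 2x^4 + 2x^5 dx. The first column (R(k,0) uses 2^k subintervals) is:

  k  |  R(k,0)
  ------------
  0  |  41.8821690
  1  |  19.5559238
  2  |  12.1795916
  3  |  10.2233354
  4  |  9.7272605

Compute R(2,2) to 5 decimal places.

9.56128

Richardson extrapolation on the trapezoidal column (denominator 4−1=3):
R(1,1) = (4·19.5559238 − 41.8821690) / 3 = 12.1138421
R(2,1) = 12.1795916 + (12.1795916 − 19.5559238)/3 = 9.7208142
R(2,2) = (16·9.7208142 − 12.1138421) / 15 = 9.5612790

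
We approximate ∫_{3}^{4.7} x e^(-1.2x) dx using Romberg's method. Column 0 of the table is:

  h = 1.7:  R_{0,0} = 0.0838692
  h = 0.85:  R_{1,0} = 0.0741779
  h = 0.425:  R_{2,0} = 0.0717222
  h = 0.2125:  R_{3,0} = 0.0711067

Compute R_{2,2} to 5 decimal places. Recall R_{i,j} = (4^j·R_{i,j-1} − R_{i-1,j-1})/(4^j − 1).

Richardson extrapolation on the trapezoidal column (denominator 4−1=3):
R_{1,1} = (4·0.0741779 − 0.0838692) / 3 = 0.0709475
R_{2,1} = 0.0717222 + (0.0717222 − 0.0741779)/3 = 0.0709036
R_{2,2} = 0.0709036 + (0.0709036 − 0.0709475)/15 = 0.0709007

0.07090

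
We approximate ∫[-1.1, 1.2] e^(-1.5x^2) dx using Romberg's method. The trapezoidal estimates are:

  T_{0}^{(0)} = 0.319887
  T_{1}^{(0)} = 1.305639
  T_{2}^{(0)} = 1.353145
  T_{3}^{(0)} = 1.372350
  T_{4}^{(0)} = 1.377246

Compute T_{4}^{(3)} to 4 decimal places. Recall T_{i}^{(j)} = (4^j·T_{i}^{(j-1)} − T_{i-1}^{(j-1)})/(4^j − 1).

1.3789

T_{2}^{(1)} = (4·1.353145 − 1.305639) / 3 = 1.368980
T_{3}^{(1)} = 1.372350 + (1.372350 − 1.353145)/3 = 1.378752
T_{4}^{(1)} = (4·1.377246 − 1.372350) / 3 = 1.378878
T_{3}^{(2)} = 1.378752 + (1.378752 − 1.368980)/15 = 1.379403
T_{4}^{(2)} = 1.378878 + (1.378878 − 1.378752)/15 = 1.378886
T_{4}^{(3)} = 1.378886 + (1.378886 − 1.379403)/63 = 1.378878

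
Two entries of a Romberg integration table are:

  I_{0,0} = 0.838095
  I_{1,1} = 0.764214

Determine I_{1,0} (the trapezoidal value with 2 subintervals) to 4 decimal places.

0.7827

From I_{1,1} = (4·I_{1,0} − I_{0,0})/3, solve for I_{1,0}:
4·I_{1,0} = 3·0.764214 + 0.838095 = 3.130737
I_{1,0} = 0.782684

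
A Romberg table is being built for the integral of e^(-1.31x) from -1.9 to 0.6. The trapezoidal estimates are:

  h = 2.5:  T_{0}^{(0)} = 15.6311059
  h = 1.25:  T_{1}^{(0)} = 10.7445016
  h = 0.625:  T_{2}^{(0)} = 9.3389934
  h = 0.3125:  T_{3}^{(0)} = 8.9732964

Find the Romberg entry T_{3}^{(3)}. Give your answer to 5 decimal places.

Richardson extrapolation on the trapezoidal column (denominator 4−1=3):
T_{1}^{(1)} = (4·10.7445016 − 15.6311059) / 3 = 9.1156335
T_{2}^{(1)} = 9.3389934 + (9.3389934 − 10.7445016)/3 = 8.8704907
T_{3}^{(1)} = (4·8.9732964 − 9.3389934) / 3 = 8.8513974
T_{2}^{(2)} = 8.8704907 + (8.8704907 − 9.1156335)/15 = 8.8541478
T_{3}^{(2)} = 8.8513974 + (8.8513974 − 8.8704907)/15 = 8.8501245
T_{3}^{(3)} = (64·8.8501245 − 8.8541478) / 63 = 8.8500606
(Column j=1 coincides with Simpson's rule on the same nodes.)

8.85006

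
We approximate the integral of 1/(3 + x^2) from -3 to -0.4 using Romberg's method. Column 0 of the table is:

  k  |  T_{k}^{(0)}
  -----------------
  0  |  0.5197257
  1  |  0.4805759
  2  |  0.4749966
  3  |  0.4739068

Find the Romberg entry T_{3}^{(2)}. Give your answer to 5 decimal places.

0.47357

T_{2}^{(1)} = (4·0.4749966 − 0.4805759) / 3 = 0.4731368
T_{3}^{(1)} = 0.4739068 + (0.4739068 − 0.4749966)/3 = 0.4735435
T_{3}^{(2)} = 0.4735435 + (0.4735435 − 0.4731368)/15 = 0.4735706
(Column j=1 coincides with Simpson's rule on the same nodes.)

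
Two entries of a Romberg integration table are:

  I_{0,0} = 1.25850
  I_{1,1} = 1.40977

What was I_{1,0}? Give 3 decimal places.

From I_{1,1} = (4·I_{1,0} − I_{0,0})/3, solve for I_{1,0}:
4·I_{1,0} = 3·1.40977 + 1.25850 = 5.48781
I_{1,0} = 1.37195

1.372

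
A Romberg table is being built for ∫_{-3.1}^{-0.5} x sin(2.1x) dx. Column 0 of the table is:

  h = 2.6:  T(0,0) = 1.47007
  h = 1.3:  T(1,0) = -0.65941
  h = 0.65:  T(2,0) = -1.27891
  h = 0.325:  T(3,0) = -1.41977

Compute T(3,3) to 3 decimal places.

T(1,1) = (4·(-0.65941) − 1.47007) / 3 = -1.36924
T(2,1) = (4·(-1.27891) − (-0.65941)) / 3 = -1.48541
T(3,1) = -1.41977 + (-1.41977 − (-1.27891))/3 = -1.46672
T(2,2) = (16·(-1.48541) − (-1.36924)) / 15 = -1.49315
T(3,2) = -1.46672 + (-1.46672 − (-1.48541))/15 = -1.46547
T(3,3) = (64·(-1.46547) − (-1.49315)) / 63 = -1.46503

-1.465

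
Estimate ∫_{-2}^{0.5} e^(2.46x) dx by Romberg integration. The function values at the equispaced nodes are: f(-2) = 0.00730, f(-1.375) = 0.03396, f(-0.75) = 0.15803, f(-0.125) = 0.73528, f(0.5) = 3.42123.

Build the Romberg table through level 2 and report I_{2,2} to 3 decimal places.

1.403

I_{0,0} (trapezoid, 1 panel, h=2.5000): 4.28566
I_{1,0} (trapezoid, 2 panels, h=1.2500): 2.34037
I_{2,0} (trapezoid, 4 panels, h=0.6250): 1.65096
I_{1,1} = 2.34037 + (2.34037 − 4.28566)/3 = 1.69194
I_{2,1} = 1.65096 + (1.65096 − 2.34037)/3 = 1.42116
I_{2,2} = 1.42116 + (1.42116 − 1.69194)/15 = 1.40311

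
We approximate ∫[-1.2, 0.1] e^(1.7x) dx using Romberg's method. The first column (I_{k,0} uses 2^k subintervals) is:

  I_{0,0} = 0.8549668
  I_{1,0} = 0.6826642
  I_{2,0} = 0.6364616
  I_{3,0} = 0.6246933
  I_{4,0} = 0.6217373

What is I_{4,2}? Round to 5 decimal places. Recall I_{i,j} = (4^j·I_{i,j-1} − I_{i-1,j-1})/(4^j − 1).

0.62075

Richardson extrapolation on the trapezoidal column (denominator 4−1=3):
I_{3,1} = 0.6246933 + (0.6246933 − 0.6364616)/3 = 0.6207705
I_{4,1} = 0.6217373 + (0.6217373 − 0.6246933)/3 = 0.6207520
I_{4,2} = 0.6207520 + (0.6207520 − 0.6207705)/15 = 0.6207508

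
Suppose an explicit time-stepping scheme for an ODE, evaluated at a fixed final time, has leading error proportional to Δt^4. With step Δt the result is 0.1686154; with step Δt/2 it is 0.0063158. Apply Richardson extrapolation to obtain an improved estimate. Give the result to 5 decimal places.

-0.00450

Extrapolated value = (16·A(Δt/2) − A(Δt)) / (16 − 1)
= (16·0.0063158 − 0.1686154) / 15
= -0.0675626 / 15 = -0.0045042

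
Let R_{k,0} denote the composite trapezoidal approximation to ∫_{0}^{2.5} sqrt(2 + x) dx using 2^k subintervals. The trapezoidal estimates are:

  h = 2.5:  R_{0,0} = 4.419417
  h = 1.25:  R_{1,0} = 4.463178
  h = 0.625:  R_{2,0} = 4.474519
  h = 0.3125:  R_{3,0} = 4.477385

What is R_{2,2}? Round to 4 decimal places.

4.4783

Richardson extrapolation on the trapezoidal column (denominator 4−1=3):
R_{1,1} = (4·4.463178 − 4.419417) / 3 = 4.477765
R_{2,1} = 4.474519 + (4.474519 − 4.463178)/3 = 4.478299
R_{2,2} = (16·4.478299 − 4.477765) / 15 = 4.478335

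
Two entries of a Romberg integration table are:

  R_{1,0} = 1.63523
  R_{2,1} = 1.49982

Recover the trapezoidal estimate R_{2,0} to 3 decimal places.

1.534

From R_{2,1} = (4·R_{2,0} − R_{1,0})/3, solve for R_{2,0}:
4·R_{2,0} = 3·1.49982 + 1.63523 = 6.13469
R_{2,0} = 1.53367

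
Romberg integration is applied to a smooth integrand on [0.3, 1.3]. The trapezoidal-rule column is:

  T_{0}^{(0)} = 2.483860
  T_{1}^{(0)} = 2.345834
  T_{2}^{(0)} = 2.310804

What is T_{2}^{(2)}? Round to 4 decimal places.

Richardson extrapolation on the trapezoidal column (denominator 4−1=3):
T_{1}^{(1)} = (4·2.345834 − 2.483860) / 3 = 2.299825
T_{2}^{(1)} = 2.310804 + (2.310804 − 2.345834)/3 = 2.299127
T_{2}^{(2)} = (16·2.299127 − 2.299825) / 15 = 2.299080

2.2991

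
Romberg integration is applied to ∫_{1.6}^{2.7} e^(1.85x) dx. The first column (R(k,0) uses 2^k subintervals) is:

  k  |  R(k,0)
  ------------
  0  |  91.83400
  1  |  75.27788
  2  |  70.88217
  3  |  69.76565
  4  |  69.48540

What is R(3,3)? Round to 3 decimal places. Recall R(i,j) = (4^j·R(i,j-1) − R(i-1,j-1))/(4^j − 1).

69.392

Richardson extrapolation on the trapezoidal column (denominator 4−1=3):
R(1,1) = (4·75.27788 − 91.83400) / 3 = 69.75917
R(2,1) = 70.88217 + (70.88217 − 75.27788)/3 = 69.41693
R(3,1) = 69.76565 + (69.76565 − 70.88217)/3 = 69.39348
R(2,2) = (16·69.41693 − 69.75917) / 15 = 69.39411
R(3,2) = (16·69.39348 − 69.41693) / 15 = 69.39192
R(3,3) = (64·69.39192 − 69.39411) / 63 = 69.39189
(Column j=1 coincides with Simpson's rule on the same nodes.)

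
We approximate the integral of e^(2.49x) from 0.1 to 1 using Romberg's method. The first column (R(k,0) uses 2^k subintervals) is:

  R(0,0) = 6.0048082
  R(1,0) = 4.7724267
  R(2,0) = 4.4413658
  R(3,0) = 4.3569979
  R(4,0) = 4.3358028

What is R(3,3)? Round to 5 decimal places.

4.32873

R(1,1) = (4·4.7724267 − 6.0048082) / 3 = 4.3616329
R(2,1) = 4.4413658 + (4.4413658 − 4.7724267)/3 = 4.3310122
R(3,1) = (4·4.3569979 − 4.4413658) / 3 = 4.3288753
R(2,2) = (16·4.3310122 − 4.3616329) / 15 = 4.3289708
R(3,2) = 4.3288753 + (4.3288753 − 4.3310122)/15 = 4.3287328
R(3,3) = (64·4.3287328 − 4.3289708) / 63 = 4.3287290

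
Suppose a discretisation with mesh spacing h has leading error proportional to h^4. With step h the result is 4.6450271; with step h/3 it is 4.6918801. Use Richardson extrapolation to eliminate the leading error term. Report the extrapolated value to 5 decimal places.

The leading error scales as h^4; refining by a factor of 3 reduces it by 3^4 = 81.
Extrapolated value = (81·A(h/3) − A(h)) / (81 − 1)
= (81·4.6918801 − 4.6450271) / 80
= 375.3972610 / 80 = 4.6924658

4.69247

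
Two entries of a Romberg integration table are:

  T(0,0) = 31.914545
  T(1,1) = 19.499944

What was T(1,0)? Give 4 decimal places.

From T(1,1) = (4·T(1,0) − T(0,0))/3, solve for T(1,0):
4·T(1,0) = 3·19.499944 + 31.914545 = 90.414377
T(1,0) = 22.603594

22.6036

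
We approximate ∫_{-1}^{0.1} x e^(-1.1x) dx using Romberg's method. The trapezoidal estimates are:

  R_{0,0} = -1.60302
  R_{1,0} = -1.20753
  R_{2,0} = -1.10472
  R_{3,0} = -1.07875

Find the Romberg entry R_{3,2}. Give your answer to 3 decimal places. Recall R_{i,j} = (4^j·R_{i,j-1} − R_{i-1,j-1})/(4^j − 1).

-1.070

Richardson extrapolation on the trapezoidal column (denominator 4−1=3):
R_{2,1} = (4·(-1.10472) − (-1.20753)) / 3 = -1.07045
R_{3,1} = (4·(-1.07875) − (-1.10472)) / 3 = -1.07009
R_{3,2} = -1.07009 + (-1.07009 − (-1.07045))/15 = -1.07007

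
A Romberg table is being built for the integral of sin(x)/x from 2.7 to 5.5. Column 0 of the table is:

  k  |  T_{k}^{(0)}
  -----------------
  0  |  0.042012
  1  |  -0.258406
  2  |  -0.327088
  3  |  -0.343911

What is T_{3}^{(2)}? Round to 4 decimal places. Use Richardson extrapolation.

-0.3495

Richardson extrapolation on the trapezoidal column (denominator 4−1=3):
T_{2}^{(1)} = -0.327088 + (-0.327088 − (-0.258406))/3 = -0.349982
T_{3}^{(1)} = -0.343911 + (-0.343911 − (-0.327088))/3 = -0.349519
T_{3}^{(2)} = -0.349519 + (-0.349519 − (-0.349982))/15 = -0.349488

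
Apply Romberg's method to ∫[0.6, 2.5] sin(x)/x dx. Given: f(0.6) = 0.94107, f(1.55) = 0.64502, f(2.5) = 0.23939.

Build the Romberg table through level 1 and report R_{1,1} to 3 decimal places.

R_{0,0} (trapezoid, 1 panel, h=1.9000): 1.12144
R_{1,0} (trapezoid, 2 panels, h=0.9500): 1.17349
R_{1,1} = 1.17349 + (1.17349 − 1.12144)/3 = 1.19084

1.191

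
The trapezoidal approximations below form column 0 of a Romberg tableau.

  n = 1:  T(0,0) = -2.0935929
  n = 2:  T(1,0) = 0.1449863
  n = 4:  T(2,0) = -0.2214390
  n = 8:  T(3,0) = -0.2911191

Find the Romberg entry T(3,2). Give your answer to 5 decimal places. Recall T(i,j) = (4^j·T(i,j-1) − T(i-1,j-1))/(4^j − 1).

Richardson extrapolation on the trapezoidal column (denominator 4−1=3):
T(2,1) = (4·(-0.2214390) − 0.1449863) / 3 = -0.3435808
T(3,1) = (4·(-0.2911191) − (-0.2214390)) / 3 = -0.3143458
T(3,2) = (16·(-0.3143458) − (-0.3435808)) / 15 = -0.3123968
(Column j=1 coincides with Simpson's rule on the same nodes.)

-0.31240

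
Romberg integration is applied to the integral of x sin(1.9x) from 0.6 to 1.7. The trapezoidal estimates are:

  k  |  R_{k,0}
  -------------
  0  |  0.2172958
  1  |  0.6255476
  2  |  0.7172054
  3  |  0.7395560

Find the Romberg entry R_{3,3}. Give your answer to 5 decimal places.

0.74696

R_{1,1} = 0.6255476 + (0.6255476 − 0.2172958)/3 = 0.7616315
R_{2,1} = (4·0.7172054 − 0.6255476) / 3 = 0.7477580
R_{3,1} = (4·0.7395560 − 0.7172054) / 3 = 0.7470062
R_{2,2} = 0.7477580 + (0.7477580 − 0.7616315)/15 = 0.7468331
R_{3,2} = 0.7470062 + (0.7470062 − 0.7477580)/15 = 0.7469561
R_{3,3} = (64·0.7469561 − 0.7468331) / 63 = 0.7469581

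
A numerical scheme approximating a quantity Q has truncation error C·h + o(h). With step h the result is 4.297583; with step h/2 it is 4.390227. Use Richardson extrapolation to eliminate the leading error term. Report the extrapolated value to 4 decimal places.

The leading error scales as h; refining by a factor of 2 reduces it by 2^1 = 2.
Extrapolated value = (2·A(h/2) − A(h)) / (2 − 1)
= (2·4.390227 − 4.297583) / 1
= 4.482871 / 1 = 4.482871

4.4829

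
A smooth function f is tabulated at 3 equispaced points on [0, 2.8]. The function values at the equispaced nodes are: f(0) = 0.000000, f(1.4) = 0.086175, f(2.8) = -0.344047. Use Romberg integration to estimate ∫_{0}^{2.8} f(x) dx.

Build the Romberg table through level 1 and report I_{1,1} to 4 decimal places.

0.0003

I_{0,0} (trapezoid, 1 panel, h=2.8000): -0.481666
I_{1,0} (trapezoid, 2 panels, h=1.4000): -0.120188
I_{1,1} = -0.120188 + (-0.120188 − (-0.481666))/3 = 0.000305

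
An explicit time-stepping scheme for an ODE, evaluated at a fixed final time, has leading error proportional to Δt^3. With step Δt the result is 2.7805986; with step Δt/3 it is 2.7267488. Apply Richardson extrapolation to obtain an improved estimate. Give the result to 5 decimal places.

2.72468

The leading error scales as Δt^3; refining by a factor of 3 reduces it by 3^3 = 27.
Extrapolated value = (27·A(Δt/3) − A(Δt)) / (27 − 1)
= (27·2.7267488 − 2.7805986) / 26
= 70.8416190 / 26 = 2.7246777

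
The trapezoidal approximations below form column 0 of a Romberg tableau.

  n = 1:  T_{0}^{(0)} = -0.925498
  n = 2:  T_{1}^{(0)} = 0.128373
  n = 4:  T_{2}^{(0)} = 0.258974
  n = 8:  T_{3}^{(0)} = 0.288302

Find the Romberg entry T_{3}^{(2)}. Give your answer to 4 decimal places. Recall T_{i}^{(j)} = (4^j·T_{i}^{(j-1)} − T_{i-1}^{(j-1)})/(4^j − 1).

0.2978

T_{2}^{(1)} = 0.258974 + (0.258974 − 0.128373)/3 = 0.302508
T_{3}^{(1)} = 0.288302 + (0.288302 − 0.258974)/3 = 0.298078
T_{3}^{(2)} = (16·0.298078 − 0.302508) / 15 = 0.297783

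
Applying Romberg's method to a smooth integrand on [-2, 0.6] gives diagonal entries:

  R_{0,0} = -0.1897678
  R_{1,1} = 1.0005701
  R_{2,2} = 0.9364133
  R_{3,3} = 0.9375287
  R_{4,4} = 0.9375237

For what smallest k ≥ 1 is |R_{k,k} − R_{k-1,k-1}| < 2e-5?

k = 4

|R_{1,1} − R_{0,0}| = 1.1903379 ≥ 2e-5
|R_{2,2} − R_{1,1}| = 0.0641568 ≥ 2e-5
|R_{3,3} − R_{2,2}| = 0.0011154 ≥ 2e-5
|R_{4,4} − R_{3,3}| = 0.0000050 < 2e-5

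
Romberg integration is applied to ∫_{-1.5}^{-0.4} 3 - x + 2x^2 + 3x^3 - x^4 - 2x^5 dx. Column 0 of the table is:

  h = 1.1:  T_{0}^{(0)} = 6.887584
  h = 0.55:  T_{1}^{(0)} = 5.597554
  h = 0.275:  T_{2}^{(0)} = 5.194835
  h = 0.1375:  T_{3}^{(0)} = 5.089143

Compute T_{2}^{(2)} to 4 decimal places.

5.0535

T_{1}^{(1)} = (4·5.597554 − 6.887584) / 3 = 5.167544
T_{2}^{(1)} = (4·5.194835 − 5.597554) / 3 = 5.060595
T_{2}^{(2)} = 5.060595 + (5.060595 − 5.167544)/15 = 5.053465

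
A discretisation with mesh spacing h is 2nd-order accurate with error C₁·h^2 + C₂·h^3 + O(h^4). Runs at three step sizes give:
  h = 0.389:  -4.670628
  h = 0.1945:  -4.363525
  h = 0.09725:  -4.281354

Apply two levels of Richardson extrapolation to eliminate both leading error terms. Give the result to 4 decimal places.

-4.2529

First eliminate the h^2 term (factor 2^2 = 4):
  B₁ = (4·(-4.363525) − (-4.670628))/3 = -4.261157
  B₂ = (4·(-4.281354) − (-4.363525))/3 = -4.253964
Then eliminate the h^3 term (factor 2^3 = 8):
  (8·(-4.253964) − (-4.261157))/7 = -4.252936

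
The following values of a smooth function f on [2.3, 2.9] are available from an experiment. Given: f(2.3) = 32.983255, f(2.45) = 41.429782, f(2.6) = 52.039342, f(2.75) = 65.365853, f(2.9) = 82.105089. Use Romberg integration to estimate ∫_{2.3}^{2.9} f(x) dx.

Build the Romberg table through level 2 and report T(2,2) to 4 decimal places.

T(0,0) (trapezoid, 1 panel, h=0.6000): 34.526503
T(1,0) (trapezoid, 2 panels, h=0.3000): 32.875054
T(2,0) (trapezoid, 4 panels, h=0.1500): 32.456872
T(1,1) = 32.875054 + (32.875054 − 34.526503)/3 = 32.324571
T(2,1) = 32.456872 + (32.456872 − 32.875054)/3 = 32.317478
T(2,2) = 32.317478 + (32.317478 − 32.324571)/15 = 32.317005

32.3170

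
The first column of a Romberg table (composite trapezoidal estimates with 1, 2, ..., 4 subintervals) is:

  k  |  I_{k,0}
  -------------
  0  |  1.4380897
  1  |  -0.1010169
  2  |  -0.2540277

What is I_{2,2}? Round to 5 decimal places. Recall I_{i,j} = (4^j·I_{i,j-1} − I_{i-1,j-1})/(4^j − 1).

-0.28443

I_{1,1} = -0.1010169 + (-0.1010169 − 1.4380897)/3 = -0.6140524
I_{2,1} = (4·(-0.2540277) − (-0.1010169)) / 3 = -0.3050313
I_{2,2} = (16·(-0.3050313) − (-0.6140524)) / 15 = -0.2844299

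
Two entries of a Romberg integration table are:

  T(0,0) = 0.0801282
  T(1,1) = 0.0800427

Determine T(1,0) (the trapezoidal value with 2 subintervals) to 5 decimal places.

From T(1,1) = (4·T(1,0) − T(0,0))/3, solve for T(1,0):
4·T(1,0) = 3·0.0800427 + 0.0801282 = 0.3202563
T(1,0) = 0.0800641

0.08006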